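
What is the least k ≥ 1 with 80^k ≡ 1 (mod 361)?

ord(80) | φ(361) = φ(19^2) = 19·(19−1) = 342 = 2 · 3^2 · 19.
Divisors of 342: 1, 2, 3, 6, 9, 18, 19, 38, 57, 114, 171, 342.
Evaluate successive powers at the divisors of 342:
80^1 ≡ 80 (mod 361)
80^2 ≡ 263 (mod 361)
80^3 ≡ 102 (mod 361)
80^6 ≡ 296 (mod 361)
80^9 ≡ 229 (mod 361)
80^18 ≡ 96 (mod 361)
80^19 ≡ 99 (mod 361)
80^38 ≡ 54 (mod 361)
80^57 ≡ 292 (mod 361)
80^114 ≡ 68 (mod 361)
80^171 ≡ 1 (mod 361) ✓
Therefore the multiplicative order of 80 modulo 361 is 171.

171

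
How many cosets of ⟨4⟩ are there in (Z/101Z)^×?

Since 4 ∈ (Z/101Z)^×, its order divides φ(101) = 101 − 1 = 100 = 2^2 · 5^2.
Divisors of 100: 1, 2, 4, 5, 10, 20, 25, 50, 100.
Compute 4^d (mod 101) for the divisors d until we hit 1:
4^1 ≡ 4 (mod 101)
4^2 ≡ 16 (mod 101)
4^4 ≡ 54 (mod 101)
4^5 ≡ 14 (mod 101)
4^10 ≡ 95 (mod 101)
4^20 ≡ 36 (mod 101)
4^25 ≡ 100 (mod 101)
4^50 ≡ 1 (mod 101) ✓
Thus |⟨4⟩| = ord(4) = 50.
[(Z/101Z)^× : ⟨4⟩] = 100/50 = 2.

2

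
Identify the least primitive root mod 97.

φ(97) = 97 − 1 = 96 = 2^5 · 3.
Test candidates g = 2, 3, … against the prime factors q ∈ {2, 3} of φ(97): g is a generator iff g^(96/q) ≢ 1 for every such q.
g = 2: 2^48 ≡ 1 — hits 1, so not a primitive root.
g = 3: 3^48 ≡ 1 — hits 1, so not a primitive root.
g = 4: 4^48 ≡ 1 — hits 1, so not a primitive root.
g = 5: 5^48 ≡ 96; 5^32 ≡ 35 — none is 1, so 5 is a primitive root.
The smallest primitive root modulo 97 is 5.

5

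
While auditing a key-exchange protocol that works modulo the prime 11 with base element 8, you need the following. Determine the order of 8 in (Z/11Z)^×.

10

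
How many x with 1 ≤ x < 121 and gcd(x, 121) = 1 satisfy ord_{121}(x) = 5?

4

φ(121) = φ(11^2) = 11·(11−1) = 110 = 2 · 5 · 11.
Since (Z/121Z)^× is cyclic of order 110, the number of elements of order d is φ(d) when d | 110 and 0 otherwise.
5 | 110, and φ(5) = 5 − 1 = 4.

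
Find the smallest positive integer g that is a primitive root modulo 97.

5

φ(97) = 97 − 1 = 96 = 2^5 · 3.
g is a primitive root iff g^(96/q) ≢ 1 (mod 97) for each prime q ∈ {2, 3}.
g = 2: 2^48 ≡ 1 — hits 1, so not a primitive root.
g = 3: 3^48 ≡ 1 — hits 1, so not a primitive root.
g = 4: 4^48 ≡ 1 — hits 1, so not a primitive root.
g = 5: 5^48 ≡ 96; 5^32 ≡ 35 — none is 1, so 5 is a primitive root.
So 5 is the smallest generator of (Z/97Z)^×.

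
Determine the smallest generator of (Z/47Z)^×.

φ(47) = 47 − 1 = 46 = 2 · 23.
g is a primitive root iff g^(46/q) ≢ 1 (mod 47) for each prime q ∈ {2, 23}.
g = 2: 2^23 ≡ 1 — hits 1, so not a primitive root.
g = 3: 3^23 ≡ 1 — hits 1, so not a primitive root.
g = 4: 4^23 ≡ 1 — hits 1, so not a primitive root.
g = 5: 5^23 ≡ 46; 5^2 ≡ 25 — none is 1, so 5 is a primitive root.
The smallest primitive root modulo 47 is 5.

5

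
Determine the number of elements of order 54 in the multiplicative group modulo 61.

0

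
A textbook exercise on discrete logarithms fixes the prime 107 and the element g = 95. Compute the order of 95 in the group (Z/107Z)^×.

106

Since 95 ∈ (Z/107Z)^×, its order divides φ(107) = 107 − 1 = 106 = 2 · 53.
Divisors of 106: 1, 2, 53, 106.
Compute 95^d (mod 107) for the divisors d until we hit 1:
95^1 ≡ 95 (mod 107)
95^2 ≡ 37 (mod 107)
95^53 ≡ 106 (mod 107)
95^106 ≡ 1 (mod 107) ✓
Therefore the multiplicative order of 95 modulo 107 is 106.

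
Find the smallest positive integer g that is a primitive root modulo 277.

5

φ(277) = 277 − 1 = 276 = 2^2 · 3 · 23.
g is a primitive root iff g^(276/q) ≢ 1 (mod 277) for each prime q ∈ {2, 3, 23}.
g = 2: 2^138 ≡ 276; 2^92 ≡ 1 — hits 1, so not a primitive root.
g = 3: 3^138 ≡ 1 — hits 1, so not a primitive root.
g = 4: 4^138 ≡ 1 — hits 1, so not a primitive root.
g = 5: 5^138 ≡ 276; 5^92 ≡ 116; 5^12 ≡ 27 — none is 1, so 5 is a primitive root.
Hence the least primitive root of 277 is 5.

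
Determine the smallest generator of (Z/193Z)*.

5

φ(193) = 193 − 1 = 192 = 2^6 · 3.
g is a primitive root iff g^(192/q) ≢ 1 (mod 193) for each prime q ∈ {2, 3}.
g = 2: 2^96 ≡ 1 — hits 1, so not a primitive root.
g = 3: 3^96 ≡ 1 — hits 1, so not a primitive root.
g = 4: 4^96 ≡ 1 — hits 1, so not a primitive root.
g = 5: 5^96 ≡ 192; 5^64 ≡ 84 — none is 1, so 5 is a primitive root.
The smallest primitive root modulo 193 is 5.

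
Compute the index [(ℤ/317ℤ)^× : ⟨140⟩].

By Lagrange's theorem, ord_317(140) divides φ(317) = 317 − 1 = 316 = 2^2 · 79.
Divisors of 316: 1, 2, 4, 79, 158, 316.
Evaluate successive powers at the divisors of 316:
140^1 ≡ 140
140^2 ≡ 263
140^4 ≡ 63
140^79 ≡ 114
140^158 ≡ 316
140^316 ≡ 1
So ord_317(140) = 316, hence |⟨140⟩| = 316.
[(Z/317Z)^× : ⟨140⟩] = 316/316 = 1.

1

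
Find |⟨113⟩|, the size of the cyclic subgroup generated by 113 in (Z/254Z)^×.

63

The order of 113 must divide φ(254) = φ(2)·φ(127) = 1·126 = 126 = 2 · 3^2 · 7.
Divisors of 126: 1, 2, 3, 6, 7, 9, 14, 18, 21, 42, 63, 126.
Check 113^d mod 254 for each divisor in increasing order:
113^1 ≡ 113 (mod 254)
113^2 ≡ 69 (mod 254)
113^3 ≡ 177 (mod 254)
113^6 ≡ 87 (mod 254)
113^7 ≡ 179 (mod 254)
113^9 ≡ 159 (mod 254)
113^14 ≡ 37 (mod 254)
113^18 ≡ 135 (mod 254)
113^21 ≡ 19 (mod 254)
113^42 ≡ 107 (mod 254)
113^63 ≡ 1 (mod 254) ✓
Therefore the multiplicative order of 113 modulo 254 is 63.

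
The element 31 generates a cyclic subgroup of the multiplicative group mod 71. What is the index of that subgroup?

1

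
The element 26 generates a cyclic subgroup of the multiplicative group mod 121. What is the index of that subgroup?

2

By Lagrange's theorem, ord_121(26) divides φ(121) = φ(11^2) = 11·(11−1) = 110 = 2 · 5 · 11.
Divisors of 110: 1, 2, 5, 10, 11, 22, 55, 110.
Check 26^d mod 121 for each divisor in increasing order:
26^1 ≡ 26 (mod 121)
26^2 ≡ 71 (mod 121)
26^5 ≡ 23 (mod 121)
26^10 ≡ 45 (mod 121)
26^11 ≡ 81 (mod 121)
26^22 ≡ 27 (mod 121)
26^55 ≡ 1 (mod 121) ✓
So ord_121(26) = 55, hence |⟨26⟩| = 55.
[(Z/121Z)^× : ⟨26⟩] = 110/55 = 2.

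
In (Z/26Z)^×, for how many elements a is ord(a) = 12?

4

φ(26) = φ(2)·φ(13) = 1·12 = 12 = 2^2 · 3.
(Z/26Z)^× is cyclic (|G| = 12); a cyclic group of order m has exactly φ(d) elements of each order d | m, and none otherwise.
12 = 2^2 · 3 divides 12, and φ(12) = 4.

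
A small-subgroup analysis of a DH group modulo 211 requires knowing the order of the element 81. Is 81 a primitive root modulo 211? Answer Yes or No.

No

φ(211) = 211 − 1 = 210 = 2 · 3 · 5 · 7.
It suffices to check that the order of 81 is not a proper divisor of 210: compute 81^(210/q) for q ∈ {2, 3, 5, 7}.
81^105 ≡ 1 (mod 211)  [q = 2: ≡ 1 ✗]
81^70 ≡ 196 (mod 211)  [q = 3: ≢ 1 ✓]
81^42 ≡ 55 (mod 211)  [q = 5: ≢ 1 ✓]
81^30 ≡ 148 (mod 211)  [q = 7: ≢ 1 ✓]
Since 81^105 ≡ 1, the order of 81 divides 105 < 210, so 81 is not a primitive root.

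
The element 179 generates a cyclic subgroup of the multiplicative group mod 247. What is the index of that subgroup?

36

Since 179 ∈ (Z/247Z)^×, its order divides φ(247) = φ(13·19) = (13−1)·(19−1) = 12·18 = 216 = 2^3 · 3^3.
Divisors of 216: 1, 2, 3, 4, 6, 8, 9, 12, 18, 24, 27, 36, 54, 72, 108, 216.
Evaluate successive powers at the divisors of 216:
179^1 ≡ 179 (mod 247)
179^2 ≡ 178 (mod 247)
179^3 ≡ 246 (mod 247)
179^4 ≡ 68 (mod 247)
179^6 ≡ 1 (mod 247) ✓
So ord_247(179) = 6, hence |⟨179⟩| = 6.
The index is φ(247) / ord(179) = 216 / 6 = 36.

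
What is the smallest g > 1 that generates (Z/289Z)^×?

φ(289) = φ(17^2) = 17·(17−1) = 272 = 2^4 · 17.
Test candidates g = 2, 3, … against the prime factors q ∈ {2, 17} of φ(289): g is a generator iff g^(272/q) ≢ 1 for every such q.
g = 2: 2^136 ≡ 1 — hits 1, so not a primitive root.
g = 3: 3^136 ≡ 288; 3^16 ≡ 171 — none is 1, so 3 is a primitive root.
Hence the least primitive root of 289 is 3.

3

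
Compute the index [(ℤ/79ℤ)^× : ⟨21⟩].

6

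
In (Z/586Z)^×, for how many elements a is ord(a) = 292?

144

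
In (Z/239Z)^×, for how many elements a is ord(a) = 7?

6

φ(239) = 239 − 1 = 238 = 2 · 7 · 17.
In a cyclic group of order 238, there are φ(d) elements of order d for each divisor d of 238, and zero for non-divisors.
7 | 238, and φ(7) = 7 − 1 = 6.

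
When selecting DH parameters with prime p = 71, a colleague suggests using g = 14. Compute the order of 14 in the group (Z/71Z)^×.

10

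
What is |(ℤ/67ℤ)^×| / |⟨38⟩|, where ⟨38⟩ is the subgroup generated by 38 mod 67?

11

The order of 38 must divide φ(67) = 67 − 1 = 66 = 2 · 3 · 11.
Divisors of 66: 1, 2, 3, 6, 11, 22, 33, 66.
Evaluate successive powers at the divisors of 66:
38^1 ≡ 38 (mod 67)
38^2 ≡ 37 (mod 67)
38^3 ≡ 66 (mod 67)
38^6 ≡ 1 (mod 67) ✓
Thus |⟨38⟩| = ord(38) = 6.
The index is φ(67) / ord(38) = 66 / 6 = 11.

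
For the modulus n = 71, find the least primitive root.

φ(71) = 71 − 1 = 70 = 2 · 5 · 7.
g is a primitive root iff g^(70/q) ≢ 1 (mod 71) for each prime q ∈ {2, 5, 7}.
g = 2: 2^35 ≡ 1 — hits 1, so not a primitive root.
g = 3: 3^35 ≡ 1 — hits 1, so not a primitive root.
g = 4: 4^35 ≡ 1 — hits 1, so not a primitive root.
g = 5: 5^35 ≡ 1 — hits 1, so not a primitive root.
g = 6: 6^35 ≡ 1 — hits 1, so not a primitive root.
g = 7: 7^35 ≡ 70; 7^14 ≡ 54; 7^10 ≡ 45 — none is 1, so 7 is a primitive root.
So 7 is the smallest generator of (Z/71Z)^×.

7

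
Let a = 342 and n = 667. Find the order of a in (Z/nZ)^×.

154

The order of 342 must divide φ(667) = φ(23·29) = (23−1)·(29−1) = 22·28 = 616 = 2^3 · 7 · 11.
Divisors of 616: 1, 2, 4, 7, 8, 11, 14, 22, 28, 44, 56, 77, 88, 154, 308, 616.
Evaluate successive powers at the divisors of 616:
342^1 ≡ 342
342^2 ≡ 239
342^4 ≡ 426
342^7 ≡ 320
342^8 ≡ 52
342^11 ≡ 252
342^14 ≡ 349
342^22 ≡ 139
342^28 ≡ 407
342^44 ≡ 645
342^56 ≡ 233
342^77 ≡ 436
342^88 ≡ 484
342^154 ≡ 1
So ord_667(342) = 154.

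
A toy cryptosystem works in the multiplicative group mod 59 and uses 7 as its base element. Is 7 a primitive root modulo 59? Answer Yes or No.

No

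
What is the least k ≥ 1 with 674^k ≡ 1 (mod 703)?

36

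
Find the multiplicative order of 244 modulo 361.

171

By Lagrange's theorem, ord_361(244) divides φ(361) = φ(19^2) = 19·(19−1) = 342 = 2 · 3^2 · 19.
Divisors of 342: 1, 2, 3, 6, 9, 18, 19, 38, 57, 114, 171, 342.
Compute 244^d (mod 361) for the divisors d until we hit 1:
244^1 ≡ 244
244^2 ≡ 332
244^3 ≡ 144
244^6 ≡ 159
244^9 ≡ 153
244^18 ≡ 305
244^19 ≡ 54
244^38 ≡ 28
244^57 ≡ 68
244^114 ≡ 292
244^171 ≡ 1
Therefore the multiplicative order of 244 modulo 361 is 171.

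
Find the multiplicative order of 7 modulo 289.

272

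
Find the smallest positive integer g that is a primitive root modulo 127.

3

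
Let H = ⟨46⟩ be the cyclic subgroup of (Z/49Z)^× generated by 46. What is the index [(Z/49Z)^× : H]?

2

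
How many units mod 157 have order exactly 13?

φ(157) = 157 − 1 = 156 = 2^2 · 3 · 13.
Since (Z/157Z)^× is cyclic of order 156, the number of elements of order d is φ(d) when d | 156 and 0 otherwise.
13 | 156, and φ(13) = 13 − 1 = 12.

12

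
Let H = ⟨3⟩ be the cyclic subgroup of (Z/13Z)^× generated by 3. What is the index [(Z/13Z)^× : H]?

ord(3) | φ(13) = 13 − 1 = 12 = 2^2 · 3.
Divisors of 12: 1, 2, 3, 4, 6, 12.
Check 3^d mod 13 for each divisor in increasing order:
3^1 ≡ 3 (mod 13)
3^2 ≡ 9 (mod 13)
3^3 ≡ 1 (mod 13) ✓
The order of 3 is 3, so the subgroup it generates has 3 elements.
The index is φ(13) / ord(3) = 12 / 3 = 4.

4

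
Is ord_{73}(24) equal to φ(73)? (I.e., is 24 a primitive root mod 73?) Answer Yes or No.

No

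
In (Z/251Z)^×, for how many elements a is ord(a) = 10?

4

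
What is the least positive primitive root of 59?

2

φ(59) = 59 − 1 = 58 = 2 · 29.
g is a primitive root iff g^(58/q) ≢ 1 (mod 59) for each prime q ∈ {2, 29}.
g = 2: 2^29 ≡ 58; 2^2 ≡ 4 — none is 1, so 2 is a primitive root.
The smallest primitive root modulo 59 is 2.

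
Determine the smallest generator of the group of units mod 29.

φ(29) = 29 − 1 = 28 = 2^2 · 7.
g is a primitive root iff g^(28/q) ≢ 1 (mod 29) for each prime q ∈ {2, 7}.
g = 2: 2^14 ≡ 28; 2^4 ≡ 16 — none is 1, so 2 is a primitive root.
So 2 is the smallest generator of (Z/29Z)^×.

2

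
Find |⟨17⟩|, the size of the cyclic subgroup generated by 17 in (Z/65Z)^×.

By Lagrange's theorem, ord_65(17) divides φ(65) = φ(5·13) = (5−1)·(13−1) = 4·12 = 48 = 2^4 · 3.
Divisors of 48: 1, 2, 3, 4, 6, 8, 12, 16, 24, 48.
Check 17^d mod 65 for each divisor in increasing order:
17^1 ≡ 17
17^2 ≡ 29
17^3 ≡ 38
17^4 ≡ 61
17^6 ≡ 14
17^8 ≡ 16
17^12 ≡ 1
The smallest such exponent is 12, so the order of 17 is 12.

12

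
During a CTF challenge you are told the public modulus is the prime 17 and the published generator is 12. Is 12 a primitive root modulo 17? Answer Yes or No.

φ(17) = 17 − 1 = 16 = 2^4.
12 is a primitive root mod 17 iff 12^(φ(17)/q) ≢ 1 for every prime q | φ(17), i.e. q ∈ {2}.
12^8 ≡ 16 (mod 17)  [q = 2: ≢ 1 ✓]
Every test exponent gives a nontrivial residue, hence 12 generates the full group.

Yes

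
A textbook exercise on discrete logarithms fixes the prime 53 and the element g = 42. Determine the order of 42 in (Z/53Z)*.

By Lagrange's theorem, ord_53(42) divides φ(53) = 53 − 1 = 52 = 2^2 · 13.
Divisors of 52: 1, 2, 4, 13, 26, 52.
Check 42^d mod 53 for each divisor in increasing order:
42^1 ≡ 42
42^2 ≡ 15
42^4 ≡ 13
42^13 ≡ 1
Therefore the multiplicative order of 42 modulo 53 is 13.

13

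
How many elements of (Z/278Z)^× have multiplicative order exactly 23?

φ(278) = φ(2)·φ(139) = 1·138 = 138 = 2 · 3 · 23.
In a cyclic group of order 138, there are φ(d) elements of order d for each divisor d of 138, and zero for non-divisors.
23 | 138, and φ(23) = 23 − 1 = 22.

22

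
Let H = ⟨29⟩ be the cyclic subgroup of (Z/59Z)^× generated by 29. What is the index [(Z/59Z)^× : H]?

2

ord(29) | φ(59) = 59 − 1 = 58 = 2 · 29.
Divisors of 58: 1, 2, 29, 58.
Check 29^d mod 59 for each divisor in increasing order:
29^1 ≡ 29 (mod 59)
29^2 ≡ 15 (mod 59)
29^29 ≡ 1 (mod 59) ✓
So ord_59(29) = 29, hence |⟨29⟩| = 29.
[(Z/59Z)^× : ⟨29⟩] = 58/29 = 2.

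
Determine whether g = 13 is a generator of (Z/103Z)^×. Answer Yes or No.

No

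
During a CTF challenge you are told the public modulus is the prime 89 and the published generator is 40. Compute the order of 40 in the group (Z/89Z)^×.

Since 40 ∈ (Z/89Z)^×, its order divides φ(89) = 89 − 1 = 88 = 2^3 · 11.
Divisors of 88: 1, 2, 4, 8, 11, 22, 44, 88.
Compute 40^d (mod 89) for the divisors d until we hit 1:
40^1 ≡ 40 (mod 89)
40^2 ≡ 87 (mod 89)
40^4 ≡ 4 (mod 89)
40^8 ≡ 16 (mod 89)
40^11 ≡ 55 (mod 89)
40^22 ≡ 88 (mod 89)
40^44 ≡ 1 (mod 89) ✓
The smallest such exponent is 44, so the order of 40 is 44.

44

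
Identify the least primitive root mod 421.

2

φ(421) = 421 − 1 = 420 = 2^2 · 3 · 5 · 7.
Test candidates g = 2, 3, … against the prime factors q ∈ {2, 3, 5, 7} of φ(421): g is a generator iff g^(420/q) ≢ 1 for every such q.
g = 2: 2^210 ≡ 420; 2^140 ≡ 400; 2^84 ≡ 279; 2^60 ≡ 370 — none is 1, so 2 is a primitive root.
The smallest primitive root modulo 421 is 2.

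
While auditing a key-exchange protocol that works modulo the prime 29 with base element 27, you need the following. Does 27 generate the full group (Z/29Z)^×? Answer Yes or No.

φ(29) = 29 − 1 = 28 = 2^2 · 7.
It suffices to check that the order of 27 is not a proper divisor of 28: compute 27^(28/q) for q ∈ {2, 7}.
27^14 ≡ 28 (mod 29)  [q = 2: ≢ 1 ✓]
27^4 ≡ 16 (mod 29)  [q = 7: ≢ 1 ✓]
All checks pass, so 27 has order 28 and is a primitive root modulo 29.

Yes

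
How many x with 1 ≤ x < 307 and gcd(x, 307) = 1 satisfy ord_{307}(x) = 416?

0

φ(307) = 307 − 1 = 306 = 2 · 3^2 · 17.
(Z/307Z)^× is cyclic (|G| = 306); a cyclic group of order m has exactly φ(d) elements of each order d | m, and none otherwise.
416 does not divide 306, so no element of (Z/307Z)^× has order 416.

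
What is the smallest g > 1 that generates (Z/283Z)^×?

3

φ(283) = 283 − 1 = 282 = 2 · 3 · 47.
Test candidates g = 2, 3, … against the prime factors q ∈ {2, 3, 47} of φ(283): g is a generator iff g^(282/q) ≢ 1 for every such q.
g = 2: 2^141 ≡ 282; 2^94 ≡ 1 — hits 1, so not a primitive root.
g = 3: 3^141 ≡ 282; 3^94 ≡ 238; 3^6 ≡ 163 — none is 1, so 3 is a primitive root.
The smallest primitive root modulo 283 is 3.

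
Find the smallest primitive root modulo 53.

φ(53) = 53 − 1 = 52 = 2^2 · 13.
Test candidates g = 2, 3, … against the prime factors q ∈ {2, 13} of φ(53): g is a generator iff g^(52/q) ≢ 1 for every such q.
g = 2: 2^26 ≡ 52; 2^4 ≡ 16 — none is 1, so 2 is a primitive root.
The smallest primitive root modulo 53 is 2.

2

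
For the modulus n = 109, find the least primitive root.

φ(109) = 109 − 1 = 108 = 2^2 · 3^3.
g is a primitive root iff g^(108/q) ≢ 1 (mod 109) for each prime q ∈ {2, 3}.
g = 2: 2^54 ≡ 108; 2^36 ≡ 1 — hits 1, so not a primitive root.
g = 3: 3^54 ≡ 1 — hits 1, so not a primitive root.
g = 4: 4^54 ≡ 1 — hits 1, so not a primitive root.
g = 5: 5^54 ≡ 1 — hits 1, so not a primitive root.
g = 6: 6^54 ≡ 108; 6^36 ≡ 63 — none is 1, so 6 is a primitive root.
Hence the least primitive root of 109 is 6.

6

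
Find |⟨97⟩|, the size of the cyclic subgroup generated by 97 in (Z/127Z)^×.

126

By Lagrange's theorem, ord_127(97) divides φ(127) = 127 − 1 = 126 = 2 · 3^2 · 7.
Divisors of 126: 1, 2, 3, 6, 7, 9, 14, 18, 21, 42, 63, 126.
Compute 97^d (mod 127) for the divisors d until we hit 1:
97^1 ≡ 97 (mod 127)
97^2 ≡ 11 (mod 127)
97^3 ≡ 51 (mod 127)
97^6 ≡ 61 (mod 127)
97^7 ≡ 75 (mod 127)
97^9 ≡ 63 (mod 127)
97^14 ≡ 37 (mod 127)
97^18 ≡ 32 (mod 127)
97^21 ≡ 108 (mod 127)
97^42 ≡ 107 (mod 127)
97^63 ≡ 126 (mod 127)
97^126 ≡ 1 (mod 127) ✓
So ord_127(97) = 126.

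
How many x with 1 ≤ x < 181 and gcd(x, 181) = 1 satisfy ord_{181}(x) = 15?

φ(181) = 181 − 1 = 180 = 2^2 · 3^2 · 5.
In a cyclic group of order 180, there are φ(d) elements of order d for each divisor d of 180, and zero for non-divisors.
15 = 3 · 5 divides 180, and φ(15) = 8.

8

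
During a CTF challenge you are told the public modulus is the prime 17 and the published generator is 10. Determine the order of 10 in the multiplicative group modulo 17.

The order of 10 must divide φ(17) = 17 − 1 = 16 = 2^4.
Divisors of 16: 1, 2, 4, 8, 16.
Test each divisor d:
10^1 ≡ 10 (mod 17)
10^2 ≡ 15 (mod 17)
10^4 ≡ 4 (mod 17)
10^8 ≡ 16 (mod 17)
10^16 ≡ 1 (mod 17) ✓
Therefore the multiplicative order of 10 modulo 17 is 16.

16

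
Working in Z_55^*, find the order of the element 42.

20

By Lagrange's theorem, ord_55(42) divides φ(55) = φ(5·11) = (5−1)·(11−1) = 4·10 = 40 = 2^3 · 5.
Divisors of 40: 1, 2, 4, 5, 8, 10, 20, 40.
Check 42^d mod 55 for each divisor in increasing order:
42^1 ≡ 42 (mod 55)
42^2 ≡ 4 (mod 55)
42^4 ≡ 16 (mod 55)
42^5 ≡ 12 (mod 55)
42^8 ≡ 36 (mod 55)
42^10 ≡ 34 (mod 55)
42^20 ≡ 1 (mod 55) ✓
The smallest such exponent is 20, so the order of 42 is 20.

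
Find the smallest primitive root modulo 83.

φ(83) = 83 − 1 = 82 = 2 · 41.
Test candidates g = 2, 3, … against the prime factors q ∈ {2, 41} of φ(83): g is a generator iff g^(82/q) ≢ 1 for every such q.
g = 2: 2^41 ≡ 82; 2^2 ≡ 4 — none is 1, so 2 is a primitive root.
Hence the least primitive root of 83 is 2.

2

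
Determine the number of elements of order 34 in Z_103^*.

16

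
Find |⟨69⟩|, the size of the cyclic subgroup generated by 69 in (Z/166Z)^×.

41

ord(69) | φ(166) = φ(2)·φ(83) = 1·82 = 82 = 2 · 41.
Divisors of 82: 1, 2, 41, 82.
Evaluate successive powers at the divisors of 82:
69^1 ≡ 69 (mod 166)
69^2 ≡ 113 (mod 166)
69^41 ≡ 1 (mod 166) ✓
Hence ord(69) = 41.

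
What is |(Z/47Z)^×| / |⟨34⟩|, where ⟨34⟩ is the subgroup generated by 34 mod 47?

By Lagrange's theorem, ord_47(34) divides φ(47) = 47 − 1 = 46 = 2 · 23.
Divisors of 46: 1, 2, 23, 46.
Test each divisor d:
34^1 ≡ 34 (mod 47)
34^2 ≡ 28 (mod 47)
34^23 ≡ 1 (mod 47) ✓
So ord_47(34) = 23, hence |⟨34⟩| = 23.
Index = |(Z/47Z)^×| / |⟨34⟩| = 46 / 23 = 2.

2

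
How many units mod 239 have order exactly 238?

φ(239) = 239 − 1 = 238 = 2 · 7 · 17.
In a cyclic group of order 238, there are φ(d) elements of order d for each divisor d of 238, and zero for non-divisors.
238 = 2 · 7 · 17 divides 238, and φ(238) = 96.

96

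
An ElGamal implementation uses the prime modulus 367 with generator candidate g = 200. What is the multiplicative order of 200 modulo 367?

ord(200) | φ(367) = 367 − 1 = 366 = 2 · 3 · 61.
Divisors of 366: 1, 2, 3, 6, 61, 122, 183, 366.
Test each divisor d:
200^1 ≡ 200 (mod 367)
200^2 ≡ 364 (mod 367)
200^3 ≡ 134 (mod 367)
200^6 ≡ 340 (mod 367)
200^61 ≡ 1 (mod 367) ✓
So ord_367(200) = 61.

61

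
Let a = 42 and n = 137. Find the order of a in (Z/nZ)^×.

ord(42) | φ(137) = 137 − 1 = 136 = 2^3 · 17.
Divisors of 136: 1, 2, 4, 8, 17, 34, 68, 136.
Test each divisor d:
42^1 ≡ 42 (mod 137)
42^2 ≡ 120 (mod 137)
42^4 ≡ 15 (mod 137)
42^8 ≡ 88 (mod 137)
42^17 ≡ 10 (mod 137)
42^34 ≡ 100 (mod 137)
42^68 ≡ 136 (mod 137)
42^136 ≡ 1 (mod 137) ✓
The smallest such exponent is 136, so the order of 42 is 136.

136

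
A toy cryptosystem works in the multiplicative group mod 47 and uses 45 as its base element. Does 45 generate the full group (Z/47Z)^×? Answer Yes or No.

Yes

φ(47) = 47 − 1 = 46 = 2 · 23.
An element g generates (Z/47Z)^× iff g^(46/q) ≢ 1 (mod 47) for each prime q ∈ {2, 23}.
45^23 ≡ 46 (mod 47)  [q = 2: ≢ 1 ✓]
45^2 ≡ 4 (mod 47)  [q = 23: ≢ 1 ✓]
None equal 1, so ord_47(45) = 46: 45 is a primitive root.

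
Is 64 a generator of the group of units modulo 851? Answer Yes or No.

No

851 = 23 · 37 is a product of two distinct odd primes, so (Z/851Z)^× ≅ (Z/23Z)^× × (Z/37Z)^× is not cyclic.
No primitive root modulo 851 exists; in particular 64 is not one.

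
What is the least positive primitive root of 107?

2

φ(107) = 107 − 1 = 106 = 2 · 53.
g is a primitive root iff g^(106/q) ≢ 1 (mod 107) for each prime q ∈ {2, 53}.
g = 2: 2^53 ≡ 106; 2^2 ≡ 4 — none is 1, so 2 is a primitive root.
So 2 is the smallest generator of (Z/107Z)^×.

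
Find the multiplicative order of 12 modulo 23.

Since 12 ∈ (Z/23Z)^×, its order divides φ(23) = 23 − 1 = 22 = 2 · 11.
Divisors of 22: 1, 2, 11, 22.
Evaluate successive powers at the divisors of 22:
12^1 ≡ 12 (mod 23)
12^2 ≡ 6 (mod 23)
12^11 ≡ 1 (mod 23) ✓
The smallest such exponent is 11, so the order of 12 is 11.

11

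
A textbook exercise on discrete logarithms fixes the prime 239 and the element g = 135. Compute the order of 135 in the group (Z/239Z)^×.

The order of 135 must divide φ(239) = 239 − 1 = 238 = 2 · 7 · 17.
Divisors of 238: 1, 2, 7, 14, 17, 34, 119, 238.
Check 135^d mod 239 for each divisor in increasing order:
135^1 ≡ 135 (mod 239)
135^2 ≡ 61 (mod 239)
135^7 ≡ 6 (mod 239)
135^14 ≡ 36 (mod 239)
135^17 ≡ 100 (mod 239)
135^34 ≡ 201 (mod 239)
135^119 ≡ 1 (mod 239) ✓
Therefore the multiplicative order of 135 modulo 239 is 119.

119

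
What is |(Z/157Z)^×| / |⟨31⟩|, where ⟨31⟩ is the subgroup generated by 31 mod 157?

Since 31 ∈ (Z/157Z)^×, its order divides φ(157) = 157 − 1 = 156 = 2^2 · 3 · 13.
Divisors of 156: 1, 2, 3, 4, 6, 12, 13, 26, 39, 52, 78, 156.
Check 31^d mod 157 for each divisor in increasing order:
31^1 ≡ 31
31^2 ≡ 19
31^3 ≡ 118
31^4 ≡ 47
31^6 ≡ 108
31^12 ≡ 46
31^13 ≡ 13
31^26 ≡ 12
31^39 ≡ 156
31^52 ≡ 144
31^78 ≡ 1
The order of 31 is 78, so the subgroup it generates has 78 elements.
The index is φ(157) / ord(31) = 156 / 78 = 2.

2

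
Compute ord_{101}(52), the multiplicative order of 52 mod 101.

ord(52) | φ(101) = 101 − 1 = 100 = 2^2 · 5^2.
Divisors of 100: 1, 2, 4, 5, 10, 20, 25, 50, 100.
Test each divisor d:
52^1 ≡ 52
52^2 ≡ 78
52^4 ≡ 24
52^5 ≡ 36
52^10 ≡ 84
52^20 ≡ 87
52^25 ≡ 1
Hence ord(52) = 25.

25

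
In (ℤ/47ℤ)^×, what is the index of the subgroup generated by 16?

2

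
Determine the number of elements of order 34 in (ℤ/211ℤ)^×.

0

φ(211) = 211 − 1 = 210 = 2 · 3 · 5 · 7.
Since (Z/211Z)^× is cyclic of order 210, the number of elements of order d is φ(d) when d | 210 and 0 otherwise.
34 does not divide 210, so no element of (Z/211Z)^× has order 34.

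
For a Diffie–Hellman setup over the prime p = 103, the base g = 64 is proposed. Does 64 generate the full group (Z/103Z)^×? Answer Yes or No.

φ(103) = 103 − 1 = 102 = 2 · 3 · 17.
It suffices to check that the order of 64 is not a proper divisor of 102: compute 64^(102/q) for q ∈ {2, 3, 17}.
64^51 ≡ 1 (mod 103)  [q = 2: ≡ 1 ✗]
64^34 ≡ 1 (mod 103)  [q = 3: ≡ 1 ✗]
64^6 ≡ 81 (mod 103)  [q = 17: ≢ 1 ✓]
The check at q = 2 fails, so 64 generates a proper subgroup.

No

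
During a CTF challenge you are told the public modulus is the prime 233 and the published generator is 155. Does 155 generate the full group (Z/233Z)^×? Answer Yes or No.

φ(233) = 233 − 1 = 232 = 2^3 · 29.
155 is a primitive root mod 233 iff 155^(φ(233)/q) ≢ 1 for every prime q | φ(233), i.e. q ∈ {2, 29}.
155^116 ≡ 232 (mod 233)  [q = 2: ≢ 1 ✓]
155^8 ≡ 63 (mod 233)  [q = 29: ≢ 1 ✓]
Every test exponent gives a nontrivial residue, hence 155 generates the full group.

Yes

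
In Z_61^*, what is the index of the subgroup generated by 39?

2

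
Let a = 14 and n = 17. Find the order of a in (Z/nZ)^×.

16

Since 14 ∈ (Z/17Z)^×, its order divides φ(17) = 17 − 1 = 16 = 2^4.
Divisors of 16: 1, 2, 4, 8, 16.
Compute 14^d (mod 17) for the divisors d until we hit 1:
14^1 ≡ 14 (mod 17)
14^2 ≡ 9 (mod 17)
14^4 ≡ 13 (mod 17)
14^8 ≡ 16 (mod 17)
14^16 ≡ 1 (mod 17) ✓
The smallest such exponent is 16, so the order of 14 is 16.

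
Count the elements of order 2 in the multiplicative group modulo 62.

1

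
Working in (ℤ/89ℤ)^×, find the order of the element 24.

By Lagrange's theorem, ord_89(24) divides φ(89) = 89 − 1 = 88 = 2^3 · 11.
Divisors of 88: 1, 2, 4, 8, 11, 22, 44, 88.
Test each divisor d:
24^1 ≡ 24
24^2 ≡ 42
24^4 ≡ 73
24^8 ≡ 78
24^11 ≡ 37
24^22 ≡ 34
24^44 ≡ 88
24^88 ≡ 1
Hence ord(24) = 88.

88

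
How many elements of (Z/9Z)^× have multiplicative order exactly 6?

φ(9) = φ(3^2) = 3·(3−1) = 6 = 2 · 3.
In a cyclic group of order 6, there are φ(d) elements of order d for each divisor d of 6, and zero for non-divisors.
6 = 2 · 3 divides 6, and φ(6) = 2.

2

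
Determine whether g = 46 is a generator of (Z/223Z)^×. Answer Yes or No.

φ(223) = 223 − 1 = 222 = 2 · 3 · 37.
Test 46^(222/q) mod 223 for each prime factor q of 222:
46^111 ≡ 222 (mod 223)  [q = 2: ≢ 1 ✓]
46^74 ≡ 183 (mod 223)  [q = 3: ≢ 1 ✓]
46^6 ≡ 68 (mod 223)  [q = 37: ≢ 1 ✓]
Every test exponent gives a nontrivial residue, hence 46 generates the full group.

Yes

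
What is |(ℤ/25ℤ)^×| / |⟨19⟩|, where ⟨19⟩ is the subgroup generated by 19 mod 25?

Since 19 ∈ (Z/25Z)^×, its order divides φ(25) = φ(5^2) = 5·(5−1) = 20 = 2^2 · 5.
Divisors of 20: 1, 2, 4, 5, 10, 20.
Check 19^d mod 25 for each divisor in increasing order:
19^1 ≡ 19
19^2 ≡ 11
19^4 ≡ 21
19^5 ≡ 24
19^10 ≡ 1
The order of 19 is 10, so the subgroup it generates has 10 elements.
[(Z/25Z)^× : ⟨19⟩] = 20/10 = 2.

2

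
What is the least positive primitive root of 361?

2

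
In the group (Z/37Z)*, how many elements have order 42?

φ(37) = 37 − 1 = 36 = 2^2 · 3^2.
In a cyclic group of order 36, there are φ(d) elements of order d for each divisor d of 36, and zero for non-divisors.
Since 42 ∤ 36, the count is 0.

0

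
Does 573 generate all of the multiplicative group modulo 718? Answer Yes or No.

No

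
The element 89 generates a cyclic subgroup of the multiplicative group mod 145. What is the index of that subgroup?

4

Since 89 ∈ (Z/145Z)^×, its order divides φ(145) = φ(5·29) = (5−1)·(29−1) = 4·28 = 112 = 2^4 · 7.
Divisors of 112: 1, 2, 4, 7, 8, 14, 16, 28, 56, 112.
Evaluate successive powers at the divisors of 112:
89^1 ≡ 89 (mod 145)
89^2 ≡ 91 (mod 145)
89^4 ≡ 16 (mod 145)
89^7 ≡ 99 (mod 145)
89^8 ≡ 111 (mod 145)
89^14 ≡ 86 (mod 145)
89^16 ≡ 141 (mod 145)
89^28 ≡ 1 (mod 145) ✓
The order of 89 is 28, so the subgroup it generates has 28 elements.
[(Z/145Z)^× : ⟨89⟩] = 112/28 = 4.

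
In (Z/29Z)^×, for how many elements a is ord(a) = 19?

0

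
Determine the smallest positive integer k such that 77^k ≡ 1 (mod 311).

62

ord(77) | φ(311) = 311 − 1 = 310 = 2 · 5 · 31.
Divisors of 310: 1, 2, 5, 10, 31, 62, 155, 310.
Test each divisor d:
77^1 ≡ 77 (mod 311)
77^2 ≡ 20 (mod 311)
77^5 ≡ 11 (mod 311)
77^10 ≡ 121 (mod 311)
77^31 ≡ 310 (mod 311)
77^62 ≡ 1 (mod 311) ✓
The smallest such exponent is 62, so the order of 77 is 62.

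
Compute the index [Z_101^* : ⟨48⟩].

The order of 48 must divide φ(101) = 101 − 1 = 100 = 2^2 · 5^2.
Divisors of 100: 1, 2, 4, 5, 10, 20, 25, 50, 100.
Evaluate successive powers at the divisors of 100:
48^1 ≡ 48
48^2 ≡ 82
48^4 ≡ 58
48^5 ≡ 57
48^10 ≡ 17
48^20 ≡ 87
48^25 ≡ 10
48^50 ≡ 100
48^100 ≡ 1
Thus |⟨48⟩| = ord(48) = 100.
Index = |(Z/101Z)^×| / |⟨48⟩| = 100 / 100 = 1.

1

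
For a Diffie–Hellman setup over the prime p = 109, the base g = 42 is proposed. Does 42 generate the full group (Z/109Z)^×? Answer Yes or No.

φ(109) = 109 − 1 = 108 = 2^2 · 3^3.
It suffices to check that the order of 42 is not a proper divisor of 108: compute 42^(108/q) for q ∈ {2, 3}.
42^54 ≡ 108 (mod 109)  [q = 2: ≢ 1 ✓]
42^36 ≡ 45 (mod 109)  [q = 3: ≢ 1 ✓]
All checks pass, so 42 has order 108 and is a primitive root modulo 109.

Yes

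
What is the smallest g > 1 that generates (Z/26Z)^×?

7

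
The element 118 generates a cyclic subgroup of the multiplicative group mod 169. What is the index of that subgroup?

The order of 118 must divide φ(169) = φ(13^2) = 13·(13−1) = 156 = 2^2 · 3 · 13.
Divisors of 156: 1, 2, 3, 4, 6, 12, 13, 26, 39, 52, 78, 156.
Evaluate successive powers at the divisors of 156:
118^1 ≡ 118
118^2 ≡ 66
118^3 ≡ 14
118^4 ≡ 131
118^6 ≡ 27
118^12 ≡ 53
118^13 ≡ 1
Thus |⟨118⟩| = ord(118) = 13.
Index = |(Z/169Z)^×| / |⟨118⟩| = 156 / 13 = 12.

12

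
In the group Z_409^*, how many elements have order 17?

16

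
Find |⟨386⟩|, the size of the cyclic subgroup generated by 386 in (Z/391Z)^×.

176

ord(386) | φ(391) = φ(17·23) = (17−1)·(23−1) = 16·22 = 352 = 2^5 · 11.
Divisors of 352: 1, 2, 4, 8, 11, 16, 22, 32, 44, 88, 176, 352.
Test each divisor d:
386^1 ≡ 386 (mod 391)
386^2 ≡ 25 (mod 391)
386^4 ≡ 234 (mod 391)
386^8 ≡ 16 (mod 391)
386^11 ≡ 346 (mod 391)
386^16 ≡ 256 (mod 391)
386^22 ≡ 70 (mod 391)
386^32 ≡ 239 (mod 391)
386^44 ≡ 208 (mod 391)
386^88 ≡ 254 (mod 391)
386^176 ≡ 1 (mod 391) ✓
Hence ord(386) = 176.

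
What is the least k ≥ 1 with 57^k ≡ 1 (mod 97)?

96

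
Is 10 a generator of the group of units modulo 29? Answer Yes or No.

φ(29) = 29 − 1 = 28 = 2^2 · 7.
10 is a primitive root mod 29 iff 10^(φ(29)/q) ≢ 1 for every prime q | φ(29), i.e. q ∈ {2, 7}.
10^14 ≡ 28 (mod 29)  [q = 2: ≢ 1 ✓]
10^4 ≡ 24 (mod 29)  [q = 7: ≢ 1 ✓]
None equal 1, so ord_29(10) = 28: 10 is a primitive root.

Yes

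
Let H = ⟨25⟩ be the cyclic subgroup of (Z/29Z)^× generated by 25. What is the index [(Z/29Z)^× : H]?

4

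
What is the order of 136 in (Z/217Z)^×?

30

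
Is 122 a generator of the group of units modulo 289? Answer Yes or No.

Yes

φ(289) = φ(17^2) = 17·(17−1) = 272 = 2^4 · 17.
Test 122^(272/q) mod 289 for each prime factor q of 272:
122^136 ≡ 288 (mod 289)  [q = 2: ≢ 1 ✓]
122^16 ≡ 35 (mod 289)  [q = 17: ≢ 1 ✓]
Every test exponent gives a nontrivial residue, hence 122 generates the full group.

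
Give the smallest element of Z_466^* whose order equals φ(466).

3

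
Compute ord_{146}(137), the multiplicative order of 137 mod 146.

3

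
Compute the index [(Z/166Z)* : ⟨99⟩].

2

ord(99) | φ(166) = φ(2)·φ(83) = 1·82 = 82 = 2 · 41.
Divisors of 82: 1, 2, 41, 82.
Test each divisor d:
99^1 ≡ 99 (mod 166)
99^2 ≡ 7 (mod 166)
99^41 ≡ 1 (mod 166) ✓
The order of 99 is 41, so the subgroup it generates has 41 elements.
The index is φ(166) / ord(99) = 82 / 41 = 2.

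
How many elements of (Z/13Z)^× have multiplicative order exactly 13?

0

φ(13) = 13 − 1 = 12 = 2^2 · 3.
(Z/13Z)^× is cyclic (|G| = 12); a cyclic group of order m has exactly φ(d) elements of each order d | m, and none otherwise.
Since 13 ∤ 12, the count is 0.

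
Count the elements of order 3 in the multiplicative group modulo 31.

2

φ(31) = 31 − 1 = 30 = 2 · 3 · 5.
(Z/31Z)^× is cyclic (|G| = 30); a cyclic group of order m has exactly φ(d) elements of each order d | m, and none otherwise.
3 | 30, and φ(3) = 3 − 1 = 2.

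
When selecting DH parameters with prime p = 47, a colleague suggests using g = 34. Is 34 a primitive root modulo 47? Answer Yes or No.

No

φ(47) = 47 − 1 = 46 = 2 · 23.
34 is a primitive root mod 47 iff 34^(φ(47)/q) ≢ 1 for every prime q | φ(47), i.e. q ∈ {2, 23}.
34^23 ≡ 1 (mod 47)  [q = 2: ≡ 1 ✗]
34^2 ≡ 28 (mod 47)  [q = 23: ≢ 1 ✓]
The check at q = 2 fails, so 34 generates a proper subgroup.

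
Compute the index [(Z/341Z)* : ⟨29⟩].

30

Since 29 ∈ (Z/341Z)^×, its order divides φ(341) = φ(11·31) = (11−1)·(31−1) = 10·30 = 300 = 2^2 · 3 · 5^2.
Divisors of 300: 1, 2, 3, 4, 5, 6, 10, 12, 15, 20, 25, 30, 50, 60, 75, 100, 150, 300.
Check 29^d mod 341 for each divisor in increasing order:
29^1 ≡ 29
29^2 ≡ 159
29^3 ≡ 178
29^4 ≡ 47
29^5 ≡ 340
29^6 ≡ 312
29^10 ≡ 1
The order of 29 is 10, so the subgroup it generates has 10 elements.
The index is φ(341) / ord(29) = 300 / 10 = 30.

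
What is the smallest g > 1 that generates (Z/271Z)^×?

φ(271) = 271 − 1 = 270 = 2 · 3^3 · 5.
Test candidates g = 2, 3, … against the prime factors q ∈ {2, 3, 5} of φ(271): g is a generator iff g^(270/q) ≢ 1 for every such q.
g = 2: 2^135 ≡ 1 — hits 1, so not a primitive root.
g = 3: 3^135 ≡ 270; 3^90 ≡ 1 — hits 1, so not a primitive root.
g = 4: 4^135 ≡ 1 — hits 1, so not a primitive root.
g = 5: 5^135 ≡ 1 — hits 1, so not a primitive root.
g = 6: 6^135 ≡ 270; 6^90 ≡ 242; 6^54 ≡ 10 — none is 1, so 6 is a primitive root.
So 6 is the smallest generator of (Z/271Z)^×.

6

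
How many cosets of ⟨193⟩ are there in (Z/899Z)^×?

2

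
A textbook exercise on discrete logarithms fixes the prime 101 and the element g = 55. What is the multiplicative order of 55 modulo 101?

The order of 55 must divide φ(101) = 101 − 1 = 100 = 2^2 · 5^2.
Divisors of 100: 1, 2, 4, 5, 10, 20, 25, 50, 100.
Evaluate successive powers at the divisors of 100:
55^1 ≡ 55 (mod 101)
55^2 ≡ 96 (mod 101)
55^4 ≡ 25 (mod 101)
55^5 ≡ 62 (mod 101)
55^10 ≡ 6 (mod 101)
55^20 ≡ 36 (mod 101)
55^25 ≡ 10 (mod 101)
55^50 ≡ 100 (mod 101)
55^100 ≡ 1 (mod 101) ✓
The smallest such exponent is 100, so the order of 55 is 100.

100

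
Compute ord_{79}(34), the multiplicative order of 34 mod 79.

78

The order of 34 must divide φ(79) = 79 − 1 = 78 = 2 · 3 · 13.
Divisors of 78: 1, 2, 3, 6, 13, 26, 39, 78.
Evaluate successive powers at the divisors of 78:
34^1 ≡ 34 (mod 79)
34^2 ≡ 50 (mod 79)
34^3 ≡ 41 (mod 79)
34^6 ≡ 22 (mod 79)
34^13 ≡ 24 (mod 79)
34^26 ≡ 23 (mod 79)
34^39 ≡ 78 (mod 79)
34^78 ≡ 1 (mod 79) ✓
Hence ord(34) = 78.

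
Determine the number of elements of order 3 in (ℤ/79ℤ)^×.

2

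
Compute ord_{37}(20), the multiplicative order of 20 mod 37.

36

The order of 20 must divide φ(37) = 37 − 1 = 36 = 2^2 · 3^2.
Divisors of 36: 1, 2, 3, 4, 6, 9, 12, 18, 36.
Test each divisor d:
20^1 ≡ 20 (mod 37)
20^2 ≡ 30 (mod 37)
20^3 ≡ 8 (mod 37)
20^4 ≡ 12 (mod 37)
20^6 ≡ 27 (mod 37)
20^9 ≡ 31 (mod 37)
20^12 ≡ 26 (mod 37)
20^18 ≡ 36 (mod 37)
20^36 ≡ 1 (mod 37) ✓
Hence ord(20) = 36.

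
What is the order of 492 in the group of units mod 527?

10

ord(492) | φ(527) = φ(17·31) = (17−1)·(31−1) = 16·30 = 480 = 2^5 · 3 · 5.
Divisors of 480: 1, 2, 3, 4, 5, 6, 8, 10, 12, 15, 16, 20, 24, 30, 32, 40, 48, 60, 80, 96, 120, 160, 240, 480.
Check 492^d mod 527 for each divisor in increasing order:
492^1 ≡ 492
492^2 ≡ 171
492^3 ≡ 339
492^4 ≡ 256
492^5 ≡ 526
492^6 ≡ 35
492^8 ≡ 188
492^10 ≡ 1
Hence ord(492) = 10.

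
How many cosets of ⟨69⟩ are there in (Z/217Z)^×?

6

By Lagrange's theorem, ord_217(69) divides φ(217) = φ(7·31) = (7−1)·(31−1) = 6·30 = 180 = 2^2 · 3^2 · 5.
Divisors of 180: 1, 2, 3, 4, 5, 6, 9, 10, 12, 15, 18, 20, 30, 36, 45, 60, 90, 180.
Test each divisor d:
69^1 ≡ 69 (mod 217)
69^2 ≡ 204 (mod 217)
69^3 ≡ 188 (mod 217)
69^4 ≡ 169 (mod 217)
69^5 ≡ 160 (mod 217)
69^6 ≡ 190 (mod 217)
69^9 ≡ 132 (mod 217)
69^10 ≡ 211 (mod 217)
69^12 ≡ 78 (mod 217)
69^15 ≡ 125 (mod 217)
69^18 ≡ 64 (mod 217)
69^20 ≡ 36 (mod 217)
69^30 ≡ 1 (mod 217) ✓
Thus |⟨69⟩| = ord(69) = 30.
Index = |(Z/217Z)^×| / |⟨69⟩| = 180 / 30 = 6.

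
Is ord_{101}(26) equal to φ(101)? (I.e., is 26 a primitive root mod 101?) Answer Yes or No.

φ(101) = 101 − 1 = 100 = 2^2 · 5^2.
An element g generates (Z/101Z)^× iff g^(100/q) ≢ 1 (mod 101) for each prime q ∈ {2, 5}.
26^50 ≡ 100 (mod 101)  [q = 2: ≢ 1 ✓]
26^20 ≡ 36 (mod 101)  [q = 5: ≢ 1 ✓]
Every test exponent gives a nontrivial residue, hence 26 generates the full group.

Yes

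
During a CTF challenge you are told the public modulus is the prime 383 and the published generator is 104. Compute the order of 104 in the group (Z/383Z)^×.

382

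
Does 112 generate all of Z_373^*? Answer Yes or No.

φ(373) = 373 − 1 = 372 = 2^2 · 3 · 31.
Test 112^(372/q) mod 373 for each prime factor q of 372:
112^186 ≡ 1 (mod 373)  [q = 2: ≡ 1 ✗]
112^124 ≡ 284 (mod 373)  [q = 3: ≢ 1 ✓]
112^12 ≡ 309 (mod 373)  [q = 31: ≢ 1 ✓]
112^186 ≡ 1 shows ord(112) | 186, strictly less than φ(373); not a primitive root.

No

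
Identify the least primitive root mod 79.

3

φ(79) = 79 − 1 = 78 = 2 · 3 · 13.
g is a primitive root iff g^(78/q) ≢ 1 (mod 79) for each prime q ∈ {2, 3, 13}.
g = 2: 2^39 ≡ 1 — hits 1, so not a primitive root.
g = 3: 3^39 ≡ 78; 3^26 ≡ 23; 3^6 ≡ 18 — none is 1, so 3 is a primitive root.
Hence the least primitive root of 79 is 3.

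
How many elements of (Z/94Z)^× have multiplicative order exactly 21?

0

φ(94) = φ(2)·φ(47) = 1·46 = 46 = 2 · 23.
In a cyclic group of order 46, there are φ(d) elements of order d for each divisor d of 46, and zero for non-divisors.
Here 46 is not a multiple of 21, so there are no elements of order 21.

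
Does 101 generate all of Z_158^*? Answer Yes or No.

φ(158) = φ(2)·φ(79) = 1·78 = 78 = 2 · 3 · 13.
An element g generates (Z/158Z)^× iff g^(78/q) ≢ 1 (mod 158) for each prime q ∈ {2, 3, 13}.
101^39 ≡ 1 (mod 158)  [q = 2: ≡ 1 ✗]
101^26 ≡ 1 (mod 158)  [q = 3: ≡ 1 ✗]
101^6 ≡ 131 (mod 158)  [q = 13: ≢ 1 ✓]
Since 101^39 ≡ 1, the order of 101 divides 39 < 78, so 101 is not a primitive root.

No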